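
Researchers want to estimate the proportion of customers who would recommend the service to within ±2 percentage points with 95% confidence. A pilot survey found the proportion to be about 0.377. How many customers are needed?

For a proportion with margin E = 0.02 at 95% confidence, z = 1.960.
n = p̂(1−p̂)(z/E)² = 0.377 × 0.623 × (1.960/0.02)² = 2255.70
Round up: n = 2256.

2256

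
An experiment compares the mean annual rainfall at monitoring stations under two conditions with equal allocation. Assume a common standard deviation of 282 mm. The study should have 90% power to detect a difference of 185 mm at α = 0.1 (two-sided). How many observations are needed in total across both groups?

80 total

For two equal groups, n per group = 2·((z_{α/2} + z_β)·σ/δ)².
z_{α/2} = 1.645; z_β = 1.282 (power 90%).
n = 2 × (2.927 × 282 / 185)² = 2 × 19.91 = 39.82
Round up: n = 40 per group.
Total across both groups: 2 × 40 = 80.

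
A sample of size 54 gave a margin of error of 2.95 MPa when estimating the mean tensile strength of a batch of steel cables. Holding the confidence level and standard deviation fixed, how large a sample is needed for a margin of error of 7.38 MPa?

Margin of error scales as 1/√n, so n₂ = n₁·(E₁/E₂)².
n₂ = 54 × (2.95/7.38)² = 54 × 0.1598 = 8.63
Round up: n₂ = 9.

9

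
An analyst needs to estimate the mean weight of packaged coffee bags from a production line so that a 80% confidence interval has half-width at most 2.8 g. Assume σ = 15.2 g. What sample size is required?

For a mean, the margin of error is E = z·σ/√n, so n = (zσ/E)².
At 80% confidence, z = 1.282.
n = (1.282 × 15.2 / 2.8)² = 48.43
Round up: n = 49.

49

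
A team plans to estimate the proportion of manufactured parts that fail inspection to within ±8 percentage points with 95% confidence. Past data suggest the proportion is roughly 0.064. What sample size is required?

For a proportion with margin E = 0.08 at 95% confidence, z = 1.960.
n = p̂(1−p̂)(z/E)² = 0.064 × 0.936 × (1.960/0.08)² = 35.96
Round up: n = 36.

n = 36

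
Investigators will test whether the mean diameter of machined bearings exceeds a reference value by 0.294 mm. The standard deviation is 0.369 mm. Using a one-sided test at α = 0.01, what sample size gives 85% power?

n = 18

For a one-sample z-test, n = ((z_α + z_β)·σ/δ)².
z_α = 2.326 (one-sided α = 0.01); z_β = 1.036 (power 85% → β = 0.15).
n = (3.362 × 0.369 / 0.294)² = 17.81
Round up: n = 18.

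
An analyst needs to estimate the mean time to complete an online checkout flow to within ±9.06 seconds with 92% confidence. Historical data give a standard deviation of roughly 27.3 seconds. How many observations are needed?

n = 28

For a mean, the margin of error is E = z·σ/√n, so n = (zσ/E)².
At 92% confidence, z = 1.751.
n = (1.751 × 27.3 / 9.06)² = 27.84
Round up: n = 28.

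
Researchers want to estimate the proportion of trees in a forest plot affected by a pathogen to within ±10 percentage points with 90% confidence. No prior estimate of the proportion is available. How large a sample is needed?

68

For a proportion with margin E = 0.1 at 90% confidence, z = 1.645.
With no prior estimate, use p = 0.5, which maximizes p(1−p) at 0.25.
n = 0.25 × (z/E)² = 0.25 × (1.645/0.1)² = 67.65
Round up: n = 68.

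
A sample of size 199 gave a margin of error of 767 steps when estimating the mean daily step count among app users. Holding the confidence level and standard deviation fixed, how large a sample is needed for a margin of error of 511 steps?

449

Margin of error scales as 1/√n, so n₂ = n₁·(E₁/E₂)².
n₂ = 199 × (767/511)² = 199 × 2.253 = 448.35
Round up: n₂ = 449.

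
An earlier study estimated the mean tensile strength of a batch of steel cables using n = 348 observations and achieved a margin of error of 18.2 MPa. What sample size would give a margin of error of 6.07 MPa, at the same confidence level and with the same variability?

3129

Margin of error scales as 1/√n, so n₂ = n₁·(E₁/E₂)².
n₂ = 348 × (18.2/6.07)² = 348 × 8.99 = 3128.52
Round up: n₂ = 3129.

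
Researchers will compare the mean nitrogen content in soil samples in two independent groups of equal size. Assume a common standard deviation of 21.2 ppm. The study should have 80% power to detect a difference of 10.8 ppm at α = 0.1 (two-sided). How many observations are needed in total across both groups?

96 total

For two equal groups, n per group = 2·((z_{α/2} + z_β)·σ/δ)².
z_{α/2} = 1.645; z_β = 0.842 (power 80%).
n = 2 × (2.487 × 21.2 / 10.8)² = 2 × 23.83 = 47.66
Round up: n = 48 per group.
Total across both groups: 2 × 48 = 96.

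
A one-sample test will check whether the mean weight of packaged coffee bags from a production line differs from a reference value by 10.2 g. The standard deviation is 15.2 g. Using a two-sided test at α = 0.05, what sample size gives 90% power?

For a one-sample z-test, n = ((z_{α/2} + z_β)·σ/δ)².
z_{α/2} = 1.960 (two-sided α = 0.05); z_β = 1.282 (power 90% → β = 0.1).
n = (3.242 × 15.2 / 10.2)² = 23.34
Round up: n = 24.

24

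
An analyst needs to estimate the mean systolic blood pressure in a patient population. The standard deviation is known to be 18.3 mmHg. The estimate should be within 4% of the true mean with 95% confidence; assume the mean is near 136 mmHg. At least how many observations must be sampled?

For a mean, the margin of error is E = z·σ/√n, so n = (zσ/E)².
At 95% confidence, z = 1.960.
E = 4% of 136 = 5.44 mmHg.
n = (1.960 × 18.3 / 5.44)² = 43.47
Round up: n = 44.

44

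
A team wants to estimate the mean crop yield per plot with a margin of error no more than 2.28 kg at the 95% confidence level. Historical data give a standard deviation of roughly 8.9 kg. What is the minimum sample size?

For a mean, the margin of error is E = z·σ/√n, so n = (zσ/E)².
At 95% confidence, z = 1.960.
n = (1.960 × 8.9 / 2.28)² = 58.54
Round up: n = 59.

59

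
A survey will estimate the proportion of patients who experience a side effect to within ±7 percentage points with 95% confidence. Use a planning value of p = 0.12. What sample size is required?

For a proportion with margin E = 0.07 at 95% confidence, z = 1.960.
n = p̂(1−p̂)(z/E)² = 0.12 × 0.88 × (1.960/0.07)² = 82.79
Round up: n = 83.

n = 83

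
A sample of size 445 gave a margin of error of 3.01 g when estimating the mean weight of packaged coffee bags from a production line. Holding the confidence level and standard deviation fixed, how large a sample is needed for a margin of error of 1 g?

Margin of error scales as 1/√n, so n₂ = n₁·(E₁/E₂)².
n₂ = 445 × (3.01/1)² = 445 × 9.06 = 4031.70
Round up: n₂ = 4032.

4032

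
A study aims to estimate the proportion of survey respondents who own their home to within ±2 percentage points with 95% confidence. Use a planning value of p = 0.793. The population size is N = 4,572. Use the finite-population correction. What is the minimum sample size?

n = 1173

For a proportion with margin E = 0.02 at 95% confidence, z = 1.960.
n = p̂(1−p̂)(z/E)² = 0.793 × 0.207 × (1.960/0.02)² = 1576.51 — call this n₀.
Finite-population correction with N = 4,572: n = n₀ / (1 + (n₀−1)/N) = 1576.51 / 1.345 = 1172.13
Round up: n = 1173.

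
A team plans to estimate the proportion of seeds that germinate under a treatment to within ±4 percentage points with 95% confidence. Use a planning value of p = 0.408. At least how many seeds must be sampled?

For a proportion with margin E = 0.04 at 95% confidence, z = 1.960.
n = p̂(1−p̂)(z/E)² = 0.408 × 0.592 × (1.960/0.04)² = 579.93
Round up: n = 580.

n = 580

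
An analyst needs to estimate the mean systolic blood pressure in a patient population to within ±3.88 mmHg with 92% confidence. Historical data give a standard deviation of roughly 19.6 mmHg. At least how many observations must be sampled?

For a mean, the margin of error is E = z·σ/√n, so n = (zσ/E)².
At 92% confidence, z = 1.751.
n = (1.751 × 19.6 / 3.88)² = 78.24
Round up: n = 79.

79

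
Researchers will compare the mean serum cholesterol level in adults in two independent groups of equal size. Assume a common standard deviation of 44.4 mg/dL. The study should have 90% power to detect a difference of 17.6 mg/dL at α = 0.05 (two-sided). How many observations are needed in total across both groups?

268 total

For two equal groups, n per group = 2·((z_{α/2} + z_β)·σ/δ)².
z_{α/2} = 1.960; z_β = 1.282 (power 90%).
n = 2 × (3.242 × 44.4 / 17.6)² = 2 × 66.89 = 133.78
Round up: n = 134 per group.
Total across both groups: 2 × 134 = 268.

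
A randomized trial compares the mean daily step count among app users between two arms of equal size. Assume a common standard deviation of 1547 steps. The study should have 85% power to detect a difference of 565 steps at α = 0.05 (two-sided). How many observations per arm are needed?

135 per group

For two equal groups, n per group = 2·((z_{α/2} + z_β)·σ/δ)².
z_{α/2} = 1.960; z_β = 1.036 (power 85%).
n = 2 × (2.996 × 1547 / 565)² = 2 × 67.29 = 134.58
Round up: n = 135 per group.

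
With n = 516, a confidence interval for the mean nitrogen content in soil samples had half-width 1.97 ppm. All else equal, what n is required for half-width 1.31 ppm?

n = 1167

Margin of error scales as 1/√n, so n₂ = n₁·(E₁/E₂)².
n₂ = 516 × (1.97/1.31)² = 516 × 2.261 = 1166.68
Round up: n₂ = 1167.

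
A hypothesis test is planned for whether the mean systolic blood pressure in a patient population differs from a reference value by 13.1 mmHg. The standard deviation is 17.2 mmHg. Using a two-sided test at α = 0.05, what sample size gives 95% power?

For a one-sample z-test, n = ((z_{α/2} + z_β)·σ/δ)².
z_{α/2} = 1.960 (two-sided α = 0.05); z_β = 1.645 (power 95% → β = 0.05).
n = (3.605 × 17.2 / 13.1)² = 22.40
Round up: n = 23.

23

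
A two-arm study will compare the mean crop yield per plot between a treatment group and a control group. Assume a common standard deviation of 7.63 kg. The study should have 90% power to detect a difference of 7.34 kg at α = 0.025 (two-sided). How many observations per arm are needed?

27 per group

For two equal groups, n per group = 2·((z_{α/2} + z_β)·σ/δ)².
z_{α/2} = 2.241; z_β = 1.282 (power 90%).
n = 2 × (3.523 × 7.63 / 7.34)² = 2 × 13.41 = 26.82
Round up: n = 27 per group.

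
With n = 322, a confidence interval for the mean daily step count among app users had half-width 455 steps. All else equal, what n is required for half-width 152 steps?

Margin of error scales as 1/√n, so n₂ = n₁·(E₁/E₂)².
n₂ = 322 × (455/152)² = 322 × 8.961 = 2885.44
Round up: n₂ = 2886.

2886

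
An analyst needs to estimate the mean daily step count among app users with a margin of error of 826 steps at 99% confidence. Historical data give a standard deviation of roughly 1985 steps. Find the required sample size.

39

For a mean, the margin of error is E = z·σ/√n, so n = (zσ/E)².
At 99% confidence, z = 2.576.
n = (2.576 × 1985 / 826)² = 38.32
Round up: n = 39.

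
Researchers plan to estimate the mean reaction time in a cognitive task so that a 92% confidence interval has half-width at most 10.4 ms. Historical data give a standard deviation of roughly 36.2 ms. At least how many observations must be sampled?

38

For a mean, the margin of error is E = z·σ/√n, so n = (zσ/E)².
At 92% confidence, z = 1.751.
n = (1.751 × 36.2 / 10.4)² = 37.15
Round up: n = 38.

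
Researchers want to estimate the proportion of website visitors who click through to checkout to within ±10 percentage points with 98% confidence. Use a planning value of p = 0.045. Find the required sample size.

For a proportion with margin E = 0.1 at 98% confidence, z = 2.326.
n = p̂(1−p̂)(z/E)² = 0.045 × 0.955 × (2.326/0.1)² = 23.25
Round up: n = 24.

24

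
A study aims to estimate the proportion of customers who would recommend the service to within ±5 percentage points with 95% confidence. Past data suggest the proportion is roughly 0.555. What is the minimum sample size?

For a proportion with margin E = 0.05 at 95% confidence, z = 1.960.
n = p̂(1−p̂)(z/E)² = 0.555 × 0.445 × (1.960/0.05)² = 379.51
Round up: n = 380.

n = 380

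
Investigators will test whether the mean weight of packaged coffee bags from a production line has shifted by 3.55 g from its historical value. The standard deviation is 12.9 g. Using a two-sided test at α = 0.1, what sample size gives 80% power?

For a one-sample z-test, n = ((z_{α/2} + z_β)·σ/δ)².
z_{α/2} = 1.645 (two-sided α = 0.1); z_β = 0.842 (power 80% → β = 0.2).
n = (2.487 × 12.9 / 3.55)² = 81.67
Round up: n = 82.

n = 82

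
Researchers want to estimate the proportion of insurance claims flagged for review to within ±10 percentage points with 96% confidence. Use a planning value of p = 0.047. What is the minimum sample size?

19

For a proportion with margin E = 0.1 at 96% confidence, z = 2.054.
n = p̂(1−p̂)(z/E)² = 0.047 × 0.953 × (2.054/0.1)² = 18.90
Round up: n = 19.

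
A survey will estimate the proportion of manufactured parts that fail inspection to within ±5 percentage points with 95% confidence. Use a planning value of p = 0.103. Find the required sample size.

n = 142

For a proportion with margin E = 0.05 at 95% confidence, z = 1.960.
n = p̂(1−p̂)(z/E)² = 0.103 × 0.897 × (1.960/0.05)² = 141.97
Round up: n = 142.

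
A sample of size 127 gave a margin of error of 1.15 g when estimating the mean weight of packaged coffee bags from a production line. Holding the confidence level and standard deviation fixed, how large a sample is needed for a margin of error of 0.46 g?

Margin of error scales as 1/√n, so n₂ = n₁·(E₁/E₂)².
n₂ = 127 × (1.15/0.46)² = 127 × 6.25 = 793.75
Round up: n₂ = 794.

794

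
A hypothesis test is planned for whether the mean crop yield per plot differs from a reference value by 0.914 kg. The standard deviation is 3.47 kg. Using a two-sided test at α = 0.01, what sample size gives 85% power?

189

For a one-sample z-test, n = ((z_{α/2} + z_β)·σ/δ)².
z_{α/2} = 2.576 (two-sided α = 0.01); z_β = 1.036 (power 85% → β = 0.15).
n = (3.612 × 3.47 / 0.914)² = 188.05
Round up: n = 189.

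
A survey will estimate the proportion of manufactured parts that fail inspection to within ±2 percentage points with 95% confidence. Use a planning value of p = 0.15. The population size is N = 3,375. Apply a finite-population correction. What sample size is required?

For a proportion with margin E = 0.02 at 95% confidence, z = 1.960.
n = p̂(1−p̂)(z/E)² = 0.15 × 0.85 × (1.960/0.02)² = 1224.51 — call this n₀.
Finite-population correction with N = 3,375: n = n₀ / (1 + (n₀−1)/N) = 1224.51 / 1.363 = 898.39
Round up: n = 899.

899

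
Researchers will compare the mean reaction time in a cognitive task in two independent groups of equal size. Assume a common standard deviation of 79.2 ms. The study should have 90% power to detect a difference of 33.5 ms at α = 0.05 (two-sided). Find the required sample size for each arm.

For two equal groups, n per group = 2·((z_{α/2} + z_β)·σ/δ)².
z_{α/2} = 1.960; z_β = 1.282 (power 90%).
n = 2 × (3.242 × 79.2 / 33.5)² = 2 × 58.75 = 117.50
Round up: n = 118 per group.

118 per group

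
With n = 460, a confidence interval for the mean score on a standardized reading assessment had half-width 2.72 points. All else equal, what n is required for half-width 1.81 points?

n = 1039

Margin of error scales as 1/√n, so n₂ = n₁·(E₁/E₂)².
n₂ = 460 × (2.72/1.81)² = 460 × 2.258 = 1038.68
Round up: n₂ = 1039.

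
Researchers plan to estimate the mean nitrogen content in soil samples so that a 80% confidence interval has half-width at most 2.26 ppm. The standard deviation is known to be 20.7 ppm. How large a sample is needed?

For a mean, the margin of error is E = z·σ/√n, so n = (zσ/E)².
At 80% confidence, z = 1.282.
n = (1.282 × 20.7 / 2.26)² = 137.88
Round up: n = 138.

138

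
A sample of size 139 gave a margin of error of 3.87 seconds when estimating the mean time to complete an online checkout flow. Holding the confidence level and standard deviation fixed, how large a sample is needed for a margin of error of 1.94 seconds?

Margin of error scales as 1/√n, so n₂ = n₁·(E₁/E₂)².
n₂ = 139 × (3.87/1.94)² = 139 × 3.979 = 553.08
Round up: n₂ = 554.

554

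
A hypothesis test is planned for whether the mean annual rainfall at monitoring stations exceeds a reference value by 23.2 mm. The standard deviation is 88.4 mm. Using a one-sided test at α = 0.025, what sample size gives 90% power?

153

For a one-sample z-test, n = ((z_α + z_β)·σ/δ)².
z_α = 1.960 (one-sided α = 0.025); z_β = 1.282 (power 90% → β = 0.1).
n = (3.242 × 88.4 / 23.2)² = 152.60
Round up: n = 153.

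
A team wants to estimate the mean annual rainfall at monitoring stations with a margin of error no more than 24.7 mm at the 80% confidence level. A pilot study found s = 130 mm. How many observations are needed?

For a mean, the margin of error is E = z·σ/√n, so n = (zσ/E)².
At 80% confidence, z = 1.282.
n = (1.282 × 130 / 24.7)² = 45.53
Round up: n = 46.

46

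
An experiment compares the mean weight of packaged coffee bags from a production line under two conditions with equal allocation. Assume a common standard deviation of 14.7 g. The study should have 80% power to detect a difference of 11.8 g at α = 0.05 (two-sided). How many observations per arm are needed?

25 per group

For two equal groups, n per group = 2·((z_{α/2} + z_β)·σ/δ)².
z_{α/2} = 1.960; z_β = 0.842 (power 80%).
n = 2 × (2.802 × 14.7 / 11.8)² = 2 × 12.18 = 24.36
Round up: n = 25 per group.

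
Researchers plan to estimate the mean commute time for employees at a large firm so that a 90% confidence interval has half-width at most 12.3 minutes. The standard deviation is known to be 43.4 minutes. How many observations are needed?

For a mean, the margin of error is E = z·σ/√n, so n = (zσ/E)².
At 90% confidence, z = 1.645.
n = (1.645 × 43.4 / 12.3)² = 33.69
Round up: n = 34.

34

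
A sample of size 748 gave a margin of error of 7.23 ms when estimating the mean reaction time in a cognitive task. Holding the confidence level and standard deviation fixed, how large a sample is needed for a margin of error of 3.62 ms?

Margin of error scales as 1/√n, so n₂ = n₁·(E₁/E₂)².
n₂ = 748 × (7.23/3.62)² = 748 × 3.989 = 2983.77
Round up: n₂ = 2984.

2984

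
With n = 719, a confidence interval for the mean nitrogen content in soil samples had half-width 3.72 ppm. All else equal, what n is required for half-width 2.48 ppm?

Margin of error scales as 1/√n, so n₂ = n₁·(E₁/E₂)².
n₂ = 719 × (3.72/2.48)² = 719 × 2.25 = 1617.75
Round up: n₂ = 1618.

1618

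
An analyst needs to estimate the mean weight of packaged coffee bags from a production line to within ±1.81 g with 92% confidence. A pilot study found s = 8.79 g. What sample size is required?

For a mean, the margin of error is E = z·σ/√n, so n = (zσ/E)².
At 92% confidence, z = 1.751.
n = (1.751 × 8.79 / 1.81)² = 72.31
Round up: n = 73.

73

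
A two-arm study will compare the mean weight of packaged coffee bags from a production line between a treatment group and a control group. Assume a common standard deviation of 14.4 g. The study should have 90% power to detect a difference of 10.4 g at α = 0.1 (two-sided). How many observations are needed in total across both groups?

For two equal groups, n per group = 2·((z_{α/2} + z_β)·σ/δ)².
z_{α/2} = 1.645; z_β = 1.282 (power 90%).
n = 2 × (2.927 × 14.4 / 10.4)² = 2 × 16.42 = 32.84
Round up: n = 33 per group.
Total across both groups: 2 × 33 = 66.

66 total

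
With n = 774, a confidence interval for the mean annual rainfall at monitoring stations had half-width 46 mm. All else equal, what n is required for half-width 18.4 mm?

n = 4838

Margin of error scales as 1/√n, so n₂ = n₁·(E₁/E₂)².
n₂ = 774 × (46/18.4)² = 774 × 6.25 = 4837.50
Round up: n₂ = 4838.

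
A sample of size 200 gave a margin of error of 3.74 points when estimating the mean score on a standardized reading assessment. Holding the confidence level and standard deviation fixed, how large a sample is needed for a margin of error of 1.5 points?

1244

Margin of error scales as 1/√n, so n₂ = n₁·(E₁/E₂)².
n₂ = 200 × (3.74/1.5)² = 200 × 6.217 = 1243.40
Round up: n₂ = 1244.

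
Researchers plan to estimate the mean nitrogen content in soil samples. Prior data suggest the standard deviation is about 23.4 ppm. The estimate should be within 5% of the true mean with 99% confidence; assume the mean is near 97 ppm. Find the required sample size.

155

For a mean, the margin of error is E = z·σ/√n, so n = (zσ/E)².
At 99% confidence, z = 2.576.
E = 5% of 97 = 4.85 ppm.
n = (2.576 × 23.4 / 4.85)² = 154.47
Round up: n = 155.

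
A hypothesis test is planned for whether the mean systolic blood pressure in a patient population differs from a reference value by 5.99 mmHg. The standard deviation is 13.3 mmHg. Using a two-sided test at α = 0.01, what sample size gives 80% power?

For a one-sample z-test, n = ((z_{α/2} + z_β)·σ/δ)².
z_{α/2} = 2.576 (two-sided α = 0.01); z_β = 0.842 (power 80% → β = 0.2).
n = (3.418 × 13.3 / 5.99)² = 57.60
Round up: n = 58.

n = 58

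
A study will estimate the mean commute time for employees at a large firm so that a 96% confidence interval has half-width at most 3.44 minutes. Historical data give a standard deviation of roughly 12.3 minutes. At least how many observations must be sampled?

For a mean, the margin of error is E = z·σ/√n, so n = (zσ/E)².
At 96% confidence, z = 2.054.
n = (2.054 × 12.3 / 3.44)² = 53.94
Round up: n = 54.

n = 54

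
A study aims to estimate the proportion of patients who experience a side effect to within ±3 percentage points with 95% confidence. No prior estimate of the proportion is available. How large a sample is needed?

1068

For a proportion with margin E = 0.03 at 95% confidence, z = 1.960.
With no prior estimate, use p = 0.5, which maximizes p(1−p) at 0.25.
n = 0.25 × (z/E)² = 0.25 × (1.960/0.03)² = 1067.11
Round up: n = 1068.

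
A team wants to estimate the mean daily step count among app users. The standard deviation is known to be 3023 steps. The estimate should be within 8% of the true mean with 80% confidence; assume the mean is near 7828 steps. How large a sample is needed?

For a mean, the margin of error is E = z·σ/√n, so n = (zσ/E)².
At 80% confidence, z = 1.282.
E = 8% of 7828 = 626.2 steps.
n = (1.282 × 3023 / 626.2)² = 38.30
Round up: n = 39.

39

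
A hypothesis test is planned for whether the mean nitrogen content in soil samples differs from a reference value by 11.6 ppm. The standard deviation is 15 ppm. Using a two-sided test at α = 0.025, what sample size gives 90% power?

21

For a one-sample z-test, n = ((z_{α/2} + z_β)·σ/δ)².
z_{α/2} = 2.241 (two-sided α = 0.025); z_β = 1.282 (power 90% → β = 0.1).
n = (3.523 × 15 / 11.6)² = 20.75
Round up: n = 21.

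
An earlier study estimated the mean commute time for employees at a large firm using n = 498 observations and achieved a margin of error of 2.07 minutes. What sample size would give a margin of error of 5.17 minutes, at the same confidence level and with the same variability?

80

Margin of error scales as 1/√n, so n₂ = n₁·(E₁/E₂)².
n₂ = 498 × (2.07/5.17)² = 498 × 0.1603 = 79.83
Round up: n₂ = 80.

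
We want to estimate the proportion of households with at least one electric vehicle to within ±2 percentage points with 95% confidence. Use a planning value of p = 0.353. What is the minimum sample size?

For a proportion with margin E = 0.02 at 95% confidence, z = 1.960.
n = p̂(1−p̂)(z/E)² = 0.353 × 0.647 × (1.960/0.02)² = 2193.47
Round up: n = 2194.

n = 2194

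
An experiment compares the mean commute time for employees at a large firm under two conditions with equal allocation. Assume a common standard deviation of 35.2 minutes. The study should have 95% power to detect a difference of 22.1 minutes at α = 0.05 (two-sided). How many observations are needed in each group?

For two equal groups, n per group = 2·((z_{α/2} + z_β)·σ/δ)².
z_{α/2} = 1.960; z_β = 1.645 (power 95%).
n = 2 × (3.605 × 35.2 / 22.1)² = 2 × 32.97 = 65.94
Round up: n = 66 per group.

66 per group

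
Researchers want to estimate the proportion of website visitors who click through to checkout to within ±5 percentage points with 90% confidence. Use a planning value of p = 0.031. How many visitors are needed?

n = 33

For a proportion with margin E = 0.05 at 90% confidence, z = 1.645.
n = p̂(1−p̂)(z/E)² = 0.031 × 0.969 × (1.645/0.05)² = 32.51
Round up: n = 33.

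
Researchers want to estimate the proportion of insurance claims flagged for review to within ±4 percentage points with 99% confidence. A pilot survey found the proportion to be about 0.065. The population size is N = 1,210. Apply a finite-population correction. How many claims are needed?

n = 209

For a proportion with margin E = 0.04 at 99% confidence, z = 2.576.
n = p̂(1−p̂)(z/E)² = 0.065 × 0.935 × (2.576/0.04)² = 252.06 — call this n₀.
Finite-population correction with N = 1,210: n = n₀ / (1 + (n₀−1)/N) = 252.06 / 1.207 = 208.83
Round up: n = 209.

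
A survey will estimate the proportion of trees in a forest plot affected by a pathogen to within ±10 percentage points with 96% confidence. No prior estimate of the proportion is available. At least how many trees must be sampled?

n = 106

For a proportion with margin E = 0.1 at 96% confidence, z = 2.054.
With no prior estimate, use p = 0.5, which maximizes p(1−p) at 0.25.
n = 0.25 × (z/E)² = 0.25 × (2.054/0.1)² = 105.47
Round up: n = 106.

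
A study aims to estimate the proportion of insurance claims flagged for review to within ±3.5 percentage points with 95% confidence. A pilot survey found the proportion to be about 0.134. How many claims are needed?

For a proportion with margin E = 0.035 at 95% confidence, z = 1.960.
n = p̂(1−p̂)(z/E)² = 0.134 × 0.866 × (1.960/0.035)² = 363.91
Round up: n = 364.

364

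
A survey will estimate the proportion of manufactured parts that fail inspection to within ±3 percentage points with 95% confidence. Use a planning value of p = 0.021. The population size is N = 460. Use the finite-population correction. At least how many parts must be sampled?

74

For a proportion with margin E = 0.03 at 95% confidence, z = 1.960.
n = p̂(1−p̂)(z/E)² = 0.021 × 0.979 × (1.960/0.03)² = 87.75 — call this n₀.
Finite-population correction with N = 460: n = n₀ / (1 + (n₀−1)/N) = 87.75 / 1.189 = 73.80
Round up: n = 74.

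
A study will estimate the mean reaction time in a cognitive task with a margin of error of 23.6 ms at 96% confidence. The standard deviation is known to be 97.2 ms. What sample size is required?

For a mean, the margin of error is E = z·σ/√n, so n = (zσ/E)².
At 96% confidence, z = 2.054.
n = (2.054 × 97.2 / 23.6)² = 71.57
Round up: n = 72.

72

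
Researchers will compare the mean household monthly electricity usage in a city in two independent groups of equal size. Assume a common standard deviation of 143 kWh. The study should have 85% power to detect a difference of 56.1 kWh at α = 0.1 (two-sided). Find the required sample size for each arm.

94 per group

For two equal groups, n per group = 2·((z_{α/2} + z_β)·σ/δ)².
z_{α/2} = 1.645; z_β = 1.036 (power 85%).
n = 2 × (2.681 × 143 / 56.1)² = 2 × 46.70 = 93.40
Round up: n = 94 per group.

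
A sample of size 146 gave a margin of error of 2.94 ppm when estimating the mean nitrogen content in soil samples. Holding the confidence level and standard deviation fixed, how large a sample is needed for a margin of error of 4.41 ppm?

Margin of error scales as 1/√n, so n₂ = n₁·(E₁/E₂)².
n₂ = 146 × (2.94/4.41)² = 146 × 0.4444 = 64.88
Round up: n₂ = 65.

65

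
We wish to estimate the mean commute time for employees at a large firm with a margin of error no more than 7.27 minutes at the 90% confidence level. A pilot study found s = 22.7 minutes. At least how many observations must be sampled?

27

For a mean, the margin of error is E = z·σ/√n, so n = (zσ/E)².
At 90% confidence, z = 1.645.
n = (1.645 × 22.7 / 7.27)² = 26.38
Round up: n = 27.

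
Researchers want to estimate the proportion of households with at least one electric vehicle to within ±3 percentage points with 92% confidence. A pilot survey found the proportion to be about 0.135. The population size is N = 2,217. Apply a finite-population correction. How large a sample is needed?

For a proportion with margin E = 0.03 at 92% confidence, z = 1.751.
n = p̂(1−p̂)(z/E)² = 0.135 × 0.865 × (1.751/0.03)² = 397.81 — call this n₀.
Finite-population correction with N = 2,217: n = n₀ / (1 + (n₀−1)/N) = 397.81 / 1.179 = 337.41
Round up: n = 338.

338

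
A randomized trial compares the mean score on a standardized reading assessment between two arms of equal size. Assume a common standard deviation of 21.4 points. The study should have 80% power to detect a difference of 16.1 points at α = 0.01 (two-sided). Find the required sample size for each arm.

For two equal groups, n per group = 2·((z_{α/2} + z_β)·σ/δ)².
z_{α/2} = 2.576; z_β = 0.842 (power 80%).
n = 2 × (3.418 × 21.4 / 16.1)² = 2 × 20.64 = 41.28
Round up: n = 42 per group.

42 per group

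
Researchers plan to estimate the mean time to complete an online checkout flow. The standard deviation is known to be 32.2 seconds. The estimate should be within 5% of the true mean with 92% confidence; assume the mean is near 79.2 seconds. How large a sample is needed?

For a mean, the margin of error is E = z·σ/√n, so n = (zσ/E)².
At 92% confidence, z = 1.751.
E = 5% of 79.2 = 3.96 seconds.
n = (1.751 × 32.2 / 3.96)² = 202.72
Round up: n = 203.

n = 203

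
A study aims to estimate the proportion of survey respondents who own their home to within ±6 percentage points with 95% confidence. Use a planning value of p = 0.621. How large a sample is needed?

For a proportion with margin E = 0.06 at 95% confidence, z = 1.960.
n = p̂(1−p̂)(z/E)² = 0.621 × 0.379 × (1.960/0.06)² = 251.15
Round up: n = 252.

252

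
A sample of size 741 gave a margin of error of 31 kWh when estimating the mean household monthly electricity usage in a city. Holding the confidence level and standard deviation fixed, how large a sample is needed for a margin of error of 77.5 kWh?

119

Margin of error scales as 1/√n, so n₂ = n₁·(E₁/E₂)².
n₂ = 741 × (31/77.5)² = 741 × 0.16 = 118.56
Round up: n₂ = 119.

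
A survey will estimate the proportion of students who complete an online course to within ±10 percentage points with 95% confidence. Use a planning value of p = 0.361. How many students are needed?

n = 89

For a proportion with margin E = 0.1 at 95% confidence, z = 1.960.
n = p̂(1−p̂)(z/E)² = 0.361 × 0.639 × (1.960/0.1)² = 88.62
Round up: n = 89.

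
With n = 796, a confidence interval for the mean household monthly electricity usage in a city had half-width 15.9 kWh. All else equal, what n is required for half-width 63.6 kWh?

Margin of error scales as 1/√n, so n₂ = n₁·(E₁/E₂)².
n₂ = 796 × (15.9/63.6)² = 796 × 0.0625 = 49.75
Round up: n₂ = 50.

n = 50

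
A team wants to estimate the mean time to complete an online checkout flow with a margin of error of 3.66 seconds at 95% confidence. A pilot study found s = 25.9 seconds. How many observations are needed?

For a mean, the margin of error is E = z·σ/√n, so n = (zσ/E)².
At 95% confidence, z = 1.960.
n = (1.960 × 25.9 / 3.66)² = 192.38
Round up: n = 193.

193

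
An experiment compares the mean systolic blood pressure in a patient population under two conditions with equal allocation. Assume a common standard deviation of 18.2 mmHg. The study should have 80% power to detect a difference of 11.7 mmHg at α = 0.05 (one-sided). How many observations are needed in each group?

30 per group

For two equal groups, n per group = 2·((z_α + z_β)·σ/δ)².
z_α = 1.645; z_β = 0.842 (power 80%).
n = 2 × (2.487 × 18.2 / 11.7)² = 2 × 14.97 = 29.94
Round up: n = 30 per group.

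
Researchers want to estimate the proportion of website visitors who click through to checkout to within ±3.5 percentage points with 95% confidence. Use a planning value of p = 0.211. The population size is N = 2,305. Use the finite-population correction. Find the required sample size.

426

For a proportion with margin E = 0.035 at 95% confidence, z = 1.960.
n = p̂(1−p̂)(z/E)² = 0.211 × 0.789 × (1.960/0.035)² = 522.08 — call this n₀.
Finite-population correction with N = 2,305: n = n₀ / (1 + (n₀−1)/N) = 522.08 / 1.226 = 425.84
Round up: n = 426.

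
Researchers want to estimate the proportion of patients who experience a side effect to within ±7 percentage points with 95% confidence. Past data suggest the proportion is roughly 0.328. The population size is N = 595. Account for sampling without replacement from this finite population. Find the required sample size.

For a proportion with margin E = 0.07 at 95% confidence, z = 1.960.
n = p̂(1−p̂)(z/E)² = 0.328 × 0.672 × (1.960/0.07)² = 172.81 — call this n₀.
Finite-population correction with N = 595: n = n₀ / (1 + (n₀−1)/N) = 172.81 / 1.289 = 134.07
Round up: n = 135.

135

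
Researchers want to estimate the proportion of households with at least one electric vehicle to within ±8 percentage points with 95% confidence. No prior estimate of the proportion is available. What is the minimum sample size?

n = 151

For a proportion with margin E = 0.08 at 95% confidence, z = 1.960.
With no prior estimate, use p = 0.5, which maximizes p(1−p) at 0.25.
n = 0.25 × (z/E)² = 0.25 × (1.960/0.08)² = 150.06
Round up: n = 151.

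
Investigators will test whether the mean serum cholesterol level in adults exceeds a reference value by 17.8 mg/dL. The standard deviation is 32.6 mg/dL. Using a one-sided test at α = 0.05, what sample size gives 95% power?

For a one-sample z-test, n = ((z_α + z_β)·σ/δ)².
z_α = 1.645 (one-sided α = 0.05); z_β = 1.645 (power 95% → β = 0.05).
n = (3.290 × 32.6 / 17.8)² = 36.31
Round up: n = 37.

37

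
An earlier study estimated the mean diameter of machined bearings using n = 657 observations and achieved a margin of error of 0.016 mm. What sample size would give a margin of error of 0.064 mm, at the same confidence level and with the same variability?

Margin of error scales as 1/√n, so n₂ = n₁·(E₁/E₂)².
n₂ = 657 × (0.016/0.064)² = 657 × 0.0625 = 41.06
Round up: n₂ = 42.

42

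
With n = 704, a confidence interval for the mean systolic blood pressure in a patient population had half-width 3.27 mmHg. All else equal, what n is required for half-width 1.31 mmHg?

Margin of error scales as 1/√n, so n₂ = n₁·(E₁/E₂)².
n₂ = 704 × (3.27/1.31)² = 704 × 6.231 = 4386.62
Round up: n₂ = 4387.

4387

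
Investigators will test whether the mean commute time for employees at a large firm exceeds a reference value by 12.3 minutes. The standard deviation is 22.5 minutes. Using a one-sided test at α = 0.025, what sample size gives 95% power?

44

For a one-sample z-test, n = ((z_α + z_β)·σ/δ)².
z_α = 1.960 (one-sided α = 0.025); z_β = 1.645 (power 95% → β = 0.05).
n = (3.605 × 22.5 / 12.3)² = 43.49
Round up: n = 44.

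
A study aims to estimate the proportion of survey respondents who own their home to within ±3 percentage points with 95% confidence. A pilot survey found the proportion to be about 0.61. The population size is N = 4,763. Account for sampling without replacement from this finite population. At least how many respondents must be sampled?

n = 838

For a proportion with margin E = 0.03 at 95% confidence, z = 1.960.
n = p̂(1−p̂)(z/E)² = 0.61 × 0.39 × (1.960/0.03)² = 1015.46 — call this n₀.
Finite-population correction with N = 4,763: n = n₀ / (1 + (n₀−1)/N) = 1015.46 / 1.213 = 837.15
Round up: n = 838.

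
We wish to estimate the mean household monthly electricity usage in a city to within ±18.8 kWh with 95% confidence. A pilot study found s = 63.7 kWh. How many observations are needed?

n = 45

For a mean, the margin of error is E = z·σ/√n, so n = (zσ/E)².
At 95% confidence, z = 1.960.
n = (1.960 × 63.7 / 18.8)² = 44.10
Round up: n = 45.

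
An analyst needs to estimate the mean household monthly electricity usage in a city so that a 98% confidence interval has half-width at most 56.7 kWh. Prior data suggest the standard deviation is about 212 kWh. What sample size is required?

For a mean, the margin of error is E = z·σ/√n, so n = (zσ/E)².
At 98% confidence, z = 2.326.
n = (2.326 × 212 / 56.7)² = 75.64
Round up: n = 76.

76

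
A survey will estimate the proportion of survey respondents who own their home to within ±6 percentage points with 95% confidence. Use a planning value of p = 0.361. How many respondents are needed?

247

For a proportion with margin E = 0.06 at 95% confidence, z = 1.960.
n = p̂(1−p̂)(z/E)² = 0.361 × 0.639 × (1.960/0.06)² = 246.16
Round up: n = 247.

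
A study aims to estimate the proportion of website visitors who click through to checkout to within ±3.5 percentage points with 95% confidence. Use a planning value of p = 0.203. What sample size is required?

508

For a proportion with margin E = 0.035 at 95% confidence, z = 1.960.
n = p̂(1−p̂)(z/E)² = 0.203 × 0.797 × (1.960/0.035)² = 507.38
Round up: n = 508.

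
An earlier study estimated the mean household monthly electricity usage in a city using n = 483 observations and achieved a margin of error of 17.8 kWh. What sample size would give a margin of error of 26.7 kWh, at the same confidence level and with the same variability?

215

Margin of error scales as 1/√n, so n₂ = n₁·(E₁/E₂)².
n₂ = 483 × (17.8/26.7)² = 483 × 0.4444 = 214.65
Round up: n₂ = 215.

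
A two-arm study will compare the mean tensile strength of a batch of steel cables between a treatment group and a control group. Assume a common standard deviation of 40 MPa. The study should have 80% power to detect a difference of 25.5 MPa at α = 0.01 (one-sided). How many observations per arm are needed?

50 per group

For two equal groups, n per group = 2·((z_α + z_β)·σ/δ)².
z_α = 2.326; z_β = 0.842 (power 80%).
n = 2 × (3.168 × 40 / 25.5)² = 2 × 24.70 = 49.40
Round up: n = 50 per group.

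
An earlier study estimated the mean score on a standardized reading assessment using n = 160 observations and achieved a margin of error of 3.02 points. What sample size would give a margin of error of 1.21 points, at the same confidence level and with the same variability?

997

Margin of error scales as 1/√n, so n₂ = n₁·(E₁/E₂)².
n₂ = 160 × (3.02/1.21)² = 160 × 6.229 = 996.64
Round up: n₂ = 997.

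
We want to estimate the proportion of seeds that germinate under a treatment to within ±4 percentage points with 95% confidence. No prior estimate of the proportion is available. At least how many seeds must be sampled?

For a proportion with margin E = 0.04 at 95% confidence, z = 1.960.
With no prior estimate, use p = 0.5, which maximizes p(1−p) at 0.25.
n = 0.25 × (z/E)² = 0.25 × (1.960/0.04)² = 600.25
Round up: n = 601.

n = 601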